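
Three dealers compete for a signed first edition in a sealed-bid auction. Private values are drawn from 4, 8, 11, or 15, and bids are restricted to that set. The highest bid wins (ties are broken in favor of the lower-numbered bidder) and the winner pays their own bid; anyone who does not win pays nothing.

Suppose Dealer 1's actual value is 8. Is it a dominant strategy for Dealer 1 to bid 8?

No

Consider the case where Dealer 2 bids 4 and Dealer 3 bids 4.
Truthful bid 8: wins, pays 8, utility 8 - 8 = 0.
Bid 4 instead: wins, pays 4, utility 8 - 4 = 4.
Since 4 > 0, bidding 4 is strictly better here, so truthful bidding is not dominant.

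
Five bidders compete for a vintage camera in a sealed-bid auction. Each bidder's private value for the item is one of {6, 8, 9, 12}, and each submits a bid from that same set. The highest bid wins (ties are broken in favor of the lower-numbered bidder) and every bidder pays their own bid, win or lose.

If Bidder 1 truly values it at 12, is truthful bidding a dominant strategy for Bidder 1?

No

Consider the case where Bidder 2 bids 6, Bidder 3 bids 6, Bidder 4 bids 6 and Bidder 5 bids 6.
Truthful bid 12: wins, pays 12, utility 12 - 12 = 0.
Bid 6 instead: wins, pays 6, utility 12 - 6 = 6.
Since 6 > 0, bidding 6 is strictly better here, so truthful bidding is not dominant.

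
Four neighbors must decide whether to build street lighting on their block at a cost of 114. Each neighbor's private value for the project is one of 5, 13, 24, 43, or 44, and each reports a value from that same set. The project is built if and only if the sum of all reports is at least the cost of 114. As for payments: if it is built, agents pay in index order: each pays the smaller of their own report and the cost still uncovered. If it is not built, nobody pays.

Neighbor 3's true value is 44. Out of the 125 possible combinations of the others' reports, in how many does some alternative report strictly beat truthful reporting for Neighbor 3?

Others report (5, 24, 43): truth gives 0; report 43 gives 1 > 0. Violating.
Others report (5, 24, 44): truth gives 0; report 43 gives 1 > 0. Violating.
Others report (5, 43, 24): truth gives 0; report 43 gives 1 > 0. Violating.
Others report (5, 43, 43): truth gives 0; report 24 gives 20 > 0. Violating.
Others report (5, 5, 5): truth gives 0; no alternative beats it.
Others report (5, 5, 13): truth gives 0; no alternative beats it.
(Checking all 125 profiles: 75 have a profitable deviation, 50 do not.)

75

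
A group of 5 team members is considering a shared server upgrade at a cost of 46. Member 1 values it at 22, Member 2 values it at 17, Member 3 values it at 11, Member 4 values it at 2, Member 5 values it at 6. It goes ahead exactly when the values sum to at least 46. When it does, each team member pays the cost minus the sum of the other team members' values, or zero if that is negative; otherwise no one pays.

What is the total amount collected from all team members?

Total value 58 ≥ cost 46, so it is built.
Member 1: others sum to 36; max(0, 46 - 36) = 10.
Member 2: others sum to 41; max(0, 46 - 41) = 5.
Member 3: others sum to 47; max(0, 46 - 47) = 0.
Member 4: others sum to 56; max(0, 46 - 56) = 0.
Member 5: others sum to 52; max(0, 46 - 52) = 0.
Total collected = 10 + 5 + 0 + 0 + 0 = 15.

15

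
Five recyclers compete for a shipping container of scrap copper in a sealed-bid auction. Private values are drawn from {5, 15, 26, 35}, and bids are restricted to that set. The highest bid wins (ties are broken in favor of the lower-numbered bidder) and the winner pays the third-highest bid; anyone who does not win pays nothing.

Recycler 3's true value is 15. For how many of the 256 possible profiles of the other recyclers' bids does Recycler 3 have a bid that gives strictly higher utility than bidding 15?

8

Others bid (5, 5, 5, 26): truth gives 0; bid 26 gives 10 > 0. Violating.
Others bid (5, 5, 5, 35): truth gives 0; bid 35 gives 10 > 0. Violating.
Others bid (5, 5, 26, 5): truth gives 0; bid 26 gives 10 > 0. Violating.
Others bid (5, 5, 35, 5): truth gives 0; bid 35 gives 10 > 0. Violating.
Others bid (5, 5, 5, 5): truth gives 10; no alternative beats it.
Others bid (5, 5, 5, 15): truth gives 10; no alternative beats it.
(Checking all 256 profiles: 8 have a profitable deviation, 248 do not.)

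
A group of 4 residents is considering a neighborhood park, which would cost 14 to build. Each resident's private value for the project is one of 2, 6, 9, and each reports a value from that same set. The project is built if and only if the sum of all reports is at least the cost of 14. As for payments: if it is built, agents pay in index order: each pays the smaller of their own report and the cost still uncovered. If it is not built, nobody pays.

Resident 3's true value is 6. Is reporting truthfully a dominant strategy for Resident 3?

No

Consider the case where Resident 1 reports 2, Resident 2 reports 2 and Resident 4 reports 9.
Truthful report 6: project built, pays 6, utility 6 - 6 = 0.
Report 2 instead: project built, pays 2, utility 6 - 2 = 4.
Since 4 > 0, reporting 2 is strictly better here, so truthful reporting is not dominant.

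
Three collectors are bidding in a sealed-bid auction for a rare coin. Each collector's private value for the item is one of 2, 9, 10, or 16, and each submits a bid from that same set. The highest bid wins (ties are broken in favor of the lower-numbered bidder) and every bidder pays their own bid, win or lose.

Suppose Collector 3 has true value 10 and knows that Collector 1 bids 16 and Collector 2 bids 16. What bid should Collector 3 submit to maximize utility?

Bid 2: loses but pays 2, utility -2.
Bid 9: loses but pays 9, utility -9.
Bid 10: loses but pays 10, utility -10.
Bid 16: loses but pays 16, utility -16.
The best choice is 2 with utility -2.

2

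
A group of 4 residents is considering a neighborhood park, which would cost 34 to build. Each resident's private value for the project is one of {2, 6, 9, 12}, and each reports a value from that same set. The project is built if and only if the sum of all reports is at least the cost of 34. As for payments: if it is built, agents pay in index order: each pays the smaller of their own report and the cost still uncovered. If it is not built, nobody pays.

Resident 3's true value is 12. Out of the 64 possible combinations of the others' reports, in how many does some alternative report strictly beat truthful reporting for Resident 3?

Others report (2, 12, 12): truth gives 0; report 9 gives 3 > 0. Violating.
Others report (6, 9, 12): truth gives 0; report 9 gives 3 > 0. Violating.
Others report (6, 12, 9): truth gives 0; report 9 gives 3 > 0. Violating.
Others report (6, 12, 12): truth gives 0; report 6 gives 6 > 0. Violating.
Others report (2, 2, 2): truth gives 0; no alternative beats it.
Others report (2, 2, 6): truth gives 0; no alternative beats it.
(Checking all 64 profiles: 20 have a profitable deviation, 44 do not.)

20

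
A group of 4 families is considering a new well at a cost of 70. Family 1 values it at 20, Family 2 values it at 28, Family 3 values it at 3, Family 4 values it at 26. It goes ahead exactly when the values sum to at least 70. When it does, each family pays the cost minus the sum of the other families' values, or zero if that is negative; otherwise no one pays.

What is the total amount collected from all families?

53

Total value 77 ≥ cost 70, so it is built.
Family 1: others sum to 57; max(0, 70 - 57) = 13.
Family 2: others sum to 49; max(0, 70 - 49) = 21.
Family 3: others sum to 74; max(0, 70 - 74) = 0.
Family 4: others sum to 51; max(0, 70 - 51) = 19.
Total collected = 13 + 21 + 0 + 19 = 53.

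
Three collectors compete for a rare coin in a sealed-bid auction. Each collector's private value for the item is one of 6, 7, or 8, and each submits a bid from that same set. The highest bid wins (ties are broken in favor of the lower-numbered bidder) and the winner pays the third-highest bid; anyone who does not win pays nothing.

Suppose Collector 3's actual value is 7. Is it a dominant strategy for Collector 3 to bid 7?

Consider the case where Collector 1 bids 6 and Collector 2 bids 7.
Truthful bid 7: loses, pays 0, utility 0.
Bid 8 instead: wins, pays 6, utility 7 - 6 = 1.
Since 1 > 0, bidding 8 is strictly better here, so truthful bidding is not dominant.

No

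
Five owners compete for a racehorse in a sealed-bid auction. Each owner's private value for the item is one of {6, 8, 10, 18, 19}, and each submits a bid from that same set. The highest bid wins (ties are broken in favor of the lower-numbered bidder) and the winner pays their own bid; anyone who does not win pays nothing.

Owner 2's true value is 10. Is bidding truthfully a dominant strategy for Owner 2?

Consider the case where Owner 1 bids 6, Owner 3 bids 6, Owner 4 bids 6 and Owner 5 bids 6.
Truthful bid 10: wins, pays 10, utility 10 - 10 = 0.
Bid 8 instead: wins, pays 8, utility 10 - 8 = 2.
Since 2 > 0, bidding 8 is strictly better here, so truthful bidding is not dominant.

No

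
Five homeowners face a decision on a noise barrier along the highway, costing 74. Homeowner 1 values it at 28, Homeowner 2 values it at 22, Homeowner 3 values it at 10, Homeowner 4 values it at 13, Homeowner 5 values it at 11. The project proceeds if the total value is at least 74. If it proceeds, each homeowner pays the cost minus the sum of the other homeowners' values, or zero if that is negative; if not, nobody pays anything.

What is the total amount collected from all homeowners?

Total value 84 ≥ cost 74, so it is built.
Homeowner 1: others sum to 56; max(0, 74 - 56) = 18.
Homeowner 2: others sum to 62; max(0, 74 - 62) = 12.
Homeowner 3: others sum to 74; max(0, 74 - 74) = 0.
Homeowner 4: others sum to 71; max(0, 74 - 71) = 3.
Homeowner 5: others sum to 73; max(0, 74 - 73) = 1.
Total collected = 18 + 12 + 0 + 3 + 1 = 34.

34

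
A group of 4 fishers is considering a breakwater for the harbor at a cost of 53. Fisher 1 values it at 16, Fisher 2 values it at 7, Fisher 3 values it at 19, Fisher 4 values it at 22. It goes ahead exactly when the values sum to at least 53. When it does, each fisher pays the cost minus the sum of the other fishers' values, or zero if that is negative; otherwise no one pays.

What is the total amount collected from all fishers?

24

Total value 64 ≥ cost 53, so it is built.
Fisher 1: others sum to 48; max(0, 53 - 48) = 5.
Fisher 2: others sum to 57; max(0, 53 - 57) = 0.
Fisher 3: others sum to 45; max(0, 53 - 45) = 8.
Fisher 4: others sum to 42; max(0, 53 - 42) = 11.
Total collected = 5 + 0 + 8 + 11 = 24.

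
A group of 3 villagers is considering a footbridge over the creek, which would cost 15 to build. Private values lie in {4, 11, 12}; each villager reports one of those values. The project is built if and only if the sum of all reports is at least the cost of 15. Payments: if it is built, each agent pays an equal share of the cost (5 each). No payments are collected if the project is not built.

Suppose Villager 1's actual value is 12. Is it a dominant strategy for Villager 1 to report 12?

Yes

Check each profile of the others' reports and compare truth against every alternative report.
Others report (4, 4): truth gives 7, best alternative gives 7.
Others report (4, 11): truth gives 7, best alternative gives 7.
Others report (4, 12): truth gives 7, best alternative gives 7.
Others report (11, 4): truth gives 7, best alternative gives 7.
Others report (11, 11): truth gives 7, best alternative gives 7.
Others report (11, 12): truth gives 7, best alternative gives 7.
(Remaining 3 profiles checked similarly; truth is weakly best in each.)
In every case the truthful report is at least as good as any alternative, so it is a dominant strategy.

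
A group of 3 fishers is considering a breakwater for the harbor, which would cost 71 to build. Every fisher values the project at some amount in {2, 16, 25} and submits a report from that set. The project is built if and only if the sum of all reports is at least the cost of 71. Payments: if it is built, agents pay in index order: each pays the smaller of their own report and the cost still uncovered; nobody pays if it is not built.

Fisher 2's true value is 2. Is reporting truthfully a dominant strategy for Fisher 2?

Yes

Check each profile of the others' reports and compare truth against every alternative report.
Others report (2, 2): truth gives 0, best alternative gives 0.
Others report (2, 16): truth gives 0, best alternative gives 0.
Others report (2, 25): truth gives 0, best alternative gives 0.
Others report (16, 2): truth gives 0, best alternative gives 0.
Others report (16, 16): truth gives 0, best alternative gives 0.
Others report (16, 25): truth gives 0, best alternative gives 0.
(Remaining 3 profiles checked similarly; truth is weakly best in each.)
In every case the truthful report is at least as good as any alternative, so it is a dominant strategy.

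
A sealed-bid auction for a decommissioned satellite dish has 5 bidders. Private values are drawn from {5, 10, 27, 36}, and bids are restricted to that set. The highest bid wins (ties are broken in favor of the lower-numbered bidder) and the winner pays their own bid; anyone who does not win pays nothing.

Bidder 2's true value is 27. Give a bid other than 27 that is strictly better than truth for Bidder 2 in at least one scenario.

Suppose Bidder 1 bids 5, Bidder 3 bids 5, Bidder 4 bids 5 and Bidder 5 bids 5.
Bid 27: wins, pays 27, utility 27 - 27 = 0.
Bid 10: wins, pays 10, utility 27 - 10 = 17.
So bidding 10 beats truth here (17 > 0).

10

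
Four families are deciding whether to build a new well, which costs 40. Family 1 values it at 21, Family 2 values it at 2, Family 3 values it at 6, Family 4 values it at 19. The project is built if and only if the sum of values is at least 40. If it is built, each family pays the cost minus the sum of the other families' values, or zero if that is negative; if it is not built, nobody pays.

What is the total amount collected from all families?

24

Total value 48 ≥ cost 40, so it is built.
Family 1: others sum to 27; max(0, 40 - 27) = 13.
Family 2: others sum to 46; max(0, 40 - 46) = 0.
Family 3: others sum to 42; max(0, 40 - 42) = 0.
Family 4: others sum to 29; max(0, 40 - 29) = 11.
Total collected = 13 + 0 + 0 + 11 = 24.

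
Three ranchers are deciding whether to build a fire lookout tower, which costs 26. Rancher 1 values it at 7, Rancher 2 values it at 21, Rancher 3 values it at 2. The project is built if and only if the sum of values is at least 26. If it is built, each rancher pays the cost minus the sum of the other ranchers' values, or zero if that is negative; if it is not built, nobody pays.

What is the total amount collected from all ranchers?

Total value 30 ≥ cost 26, so it is built.
Rancher 1: others sum to 23; max(0, 26 - 23) = 3.
Rancher 2: others sum to 9; max(0, 26 - 9) = 17.
Rancher 3: others sum to 28; max(0, 26 - 28) = 0.
Total collected = 3 + 17 + 0 = 20.

20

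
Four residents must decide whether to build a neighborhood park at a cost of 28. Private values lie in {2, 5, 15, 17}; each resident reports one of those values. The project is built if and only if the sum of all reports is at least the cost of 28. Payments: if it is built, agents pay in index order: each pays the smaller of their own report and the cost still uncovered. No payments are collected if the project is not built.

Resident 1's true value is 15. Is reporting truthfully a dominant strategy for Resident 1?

No

Consider the case where Resident 2 reports 2, Resident 3 reports 5 and Resident 4 reports 17.
Truthful report 15: project built, pays 15, utility 15 - 15 = 0.
Report 5 instead: project built, pays 5, utility 15 - 5 = 10.
Since 10 > 0, reporting 5 is strictly better here, so truthful reporting is not dominant.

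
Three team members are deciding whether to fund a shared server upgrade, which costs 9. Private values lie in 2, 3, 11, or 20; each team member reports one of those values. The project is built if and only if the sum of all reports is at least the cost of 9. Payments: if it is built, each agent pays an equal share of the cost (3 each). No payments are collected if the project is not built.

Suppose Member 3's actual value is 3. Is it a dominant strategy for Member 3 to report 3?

Check each profile of the others' reports and compare truth against every alternative report.
Others report (2, 2): truth gives 0, best alternative gives 0.
Others report (2, 3): truth gives 0, best alternative gives 0.
Others report (2, 11): truth gives 0, best alternative gives 0.
Others report (2, 20): truth gives 0, best alternative gives 0.
Others report (3, 2): truth gives 0, best alternative gives 0.
Others report (3, 3): truth gives 0, best alternative gives 0.
(Remaining 10 profiles checked similarly; truth is weakly best in each.)
In every case the truthful report is at least as good as any alternative, so it is a dominant strategy.

Yes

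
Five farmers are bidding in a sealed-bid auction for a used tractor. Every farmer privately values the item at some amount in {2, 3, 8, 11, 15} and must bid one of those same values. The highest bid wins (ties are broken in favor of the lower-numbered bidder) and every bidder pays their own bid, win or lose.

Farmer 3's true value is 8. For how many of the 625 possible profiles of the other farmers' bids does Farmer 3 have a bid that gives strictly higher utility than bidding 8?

593

Others bid (2, 2, 2, 2): truth gives 0; bid 3 gives 5 > 0. Violating.
Others bid (2, 2, 2, 3): truth gives 0; bid 3 gives 5 > 0. Violating.
Others bid (2, 2, 2, 11): truth gives -8; bid 2 gives -2 > -8. Violating.
Others bid (2, 2, 2, 15): truth gives -8; bid 2 gives -2 > -8. Violating.
Others bid (2, 2, 2, 8): truth gives 0; no alternative beats it.
Others bid (2, 2, 3, 8): truth gives 0; no alternative beats it.
(Checking all 625 profiles: 593 have a profitable deviation, 32 do not.)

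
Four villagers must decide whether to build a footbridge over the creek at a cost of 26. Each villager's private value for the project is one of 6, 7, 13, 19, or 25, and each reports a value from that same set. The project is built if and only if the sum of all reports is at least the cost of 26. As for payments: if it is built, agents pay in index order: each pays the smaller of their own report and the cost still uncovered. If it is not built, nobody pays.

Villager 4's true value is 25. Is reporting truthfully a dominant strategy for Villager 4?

Yes

Check each profile of the others' reports and compare truth against every alternative report.
Others report (6, 6, 19): truth gives 25, best alternative gives 25.
Others report (6, 6, 25): truth gives 25, best alternative gives 25.
Others report (6, 7, 13): truth gives 25, best alternative gives 25.
Others report (6, 7, 19): truth gives 25, best alternative gives 25.
Others report (6, 7, 25): truth gives 25, best alternative gives 25.
Others report (6, 13, 7): truth gives 25, best alternative gives 25.
(Remaining 119 profiles checked similarly; truth is weakly best in each.)
In every case the truthful report is at least as good as any alternative, so it is a dominant strategy.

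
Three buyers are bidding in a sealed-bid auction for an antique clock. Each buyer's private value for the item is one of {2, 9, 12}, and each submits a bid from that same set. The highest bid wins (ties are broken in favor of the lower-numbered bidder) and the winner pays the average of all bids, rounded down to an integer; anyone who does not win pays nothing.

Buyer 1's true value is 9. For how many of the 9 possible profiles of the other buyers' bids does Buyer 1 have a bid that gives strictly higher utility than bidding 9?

3

Others bid (2, 2): truth gives 5; bid 2 gives 7 > 5. Violating.
Others bid (2, 12): truth gives 0; bid 12 gives 1 > 0. Violating.
Others bid (12, 2): truth gives 0; bid 12 gives 1 > 0. Violating.
Others bid (2, 9): truth gives 3; no alternative beats it.
Others bid (9, 2): truth gives 3; no alternative beats it.
(Checking all 9 profiles: 3 have a profitable deviation, 6 do not.)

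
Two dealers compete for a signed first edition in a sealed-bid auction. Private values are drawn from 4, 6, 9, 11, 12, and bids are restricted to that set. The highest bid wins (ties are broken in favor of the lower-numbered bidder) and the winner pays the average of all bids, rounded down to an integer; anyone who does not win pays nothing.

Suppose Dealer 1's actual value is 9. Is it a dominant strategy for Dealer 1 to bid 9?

No

Consider the case where Dealer 2 bids 4.
Truthful bid 9: wins, pays 6, utility 9 - 6 = 3.
Bid 4 instead: wins, pays 4, utility 9 - 4 = 5.
Since 5 > 3, bidding 4 is strictly better here, so truthful bidding is not dominant.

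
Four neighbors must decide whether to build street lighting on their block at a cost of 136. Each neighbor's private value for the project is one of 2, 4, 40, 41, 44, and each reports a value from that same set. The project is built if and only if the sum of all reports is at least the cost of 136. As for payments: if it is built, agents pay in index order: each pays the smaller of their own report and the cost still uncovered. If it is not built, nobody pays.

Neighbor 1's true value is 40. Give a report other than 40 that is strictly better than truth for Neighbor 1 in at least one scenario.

Suppose Neighbor 2 reports 44, Neighbor 3 reports 44 and Neighbor 4 reports 44.
Report 40: project built, pays 40, utility 40 - 40 = 0.
Report 4: project built, pays 4, utility 40 - 4 = 36.
So reporting 4 beats truth here (36 > 0).

4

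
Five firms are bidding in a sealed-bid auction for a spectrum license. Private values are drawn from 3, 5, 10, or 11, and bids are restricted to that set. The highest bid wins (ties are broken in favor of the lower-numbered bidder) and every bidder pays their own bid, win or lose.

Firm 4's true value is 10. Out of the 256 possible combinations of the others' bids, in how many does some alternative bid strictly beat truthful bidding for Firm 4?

Others bid (3, 3, 3, 3): truth gives 0; bid 5 gives 5 > 0. Violating.
Others bid (3, 3, 3, 5): truth gives 0; bid 5 gives 5 > 0. Violating.
Others bid (3, 3, 3, 11): truth gives -10; bid 11 gives -1 > -10. Violating.
Others bid (3, 3, 5, 11): truth gives -10; bid 11 gives -1 > -10. Violating.
Others bid (3, 3, 3, 10): truth gives 0; no alternative beats it.
Others bid (3, 3, 5, 3): truth gives 0; no alternative beats it.
(Checking all 256 profiles: 234 have a profitable deviation, 22 do not.)

234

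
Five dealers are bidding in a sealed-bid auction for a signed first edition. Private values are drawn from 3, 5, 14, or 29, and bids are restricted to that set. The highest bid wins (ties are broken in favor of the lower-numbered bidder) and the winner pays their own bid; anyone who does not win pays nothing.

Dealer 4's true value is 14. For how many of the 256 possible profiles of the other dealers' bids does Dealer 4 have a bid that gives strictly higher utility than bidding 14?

2

Others bid (3, 3, 3, 3): truth gives 0; bid 5 gives 9 > 0. Violating.
Others bid (3, 3, 3, 5): truth gives 0; bid 5 gives 9 > 0. Violating.
Others bid (3, 3, 3, 14): truth gives 0; no alternative beats it.
Others bid (3, 3, 3, 29): truth gives 0; no alternative beats it.
(Checking all 256 profiles: 2 have a profitable deviation, 254 do not.)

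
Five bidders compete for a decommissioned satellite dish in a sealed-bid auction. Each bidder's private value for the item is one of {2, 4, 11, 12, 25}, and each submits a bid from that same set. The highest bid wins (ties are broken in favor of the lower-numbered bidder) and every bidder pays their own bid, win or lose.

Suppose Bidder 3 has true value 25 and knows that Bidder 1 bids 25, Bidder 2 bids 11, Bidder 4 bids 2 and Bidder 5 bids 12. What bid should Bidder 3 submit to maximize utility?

Bid 2: loses but pays 2, utility -2.
Bid 4: loses but pays 4, utility -4.
Bid 11: loses but pays 11, utility -11.
Bid 12: loses but pays 12, utility -12.
Bid 25: loses but pays 25, utility -25.
The best choice is 2 with utility -2.

2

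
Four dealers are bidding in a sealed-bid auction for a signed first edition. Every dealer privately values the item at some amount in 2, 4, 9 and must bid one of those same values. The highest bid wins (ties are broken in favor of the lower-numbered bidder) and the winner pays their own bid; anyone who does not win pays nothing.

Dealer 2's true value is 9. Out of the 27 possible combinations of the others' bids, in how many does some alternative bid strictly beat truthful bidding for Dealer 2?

4

Others bid (2, 2, 2): truth gives 0; bid 4 gives 5 > 0. Violating.
Others bid (2, 2, 4): truth gives 0; bid 4 gives 5 > 0. Violating.
Others bid (2, 4, 2): truth gives 0; bid 4 gives 5 > 0. Violating.
Others bid (2, 4, 4): truth gives 0; bid 4 gives 5 > 0. Violating.
Others bid (2, 2, 9): truth gives 0; no alternative beats it.
Others bid (2, 4, 9): truth gives 0; no alternative beats it.
(Checking all 27 profiles: 4 have a profitable deviation, 23 do not.)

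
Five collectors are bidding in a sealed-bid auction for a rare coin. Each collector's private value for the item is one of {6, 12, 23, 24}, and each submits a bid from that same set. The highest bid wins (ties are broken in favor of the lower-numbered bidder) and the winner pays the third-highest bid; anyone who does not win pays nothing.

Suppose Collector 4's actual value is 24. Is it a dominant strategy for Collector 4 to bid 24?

Yes

Check each profile of the others' bids and compare truth against every alternative bid.
Others bid (6, 6, 6, 24): truth gives 18, best alternative gives 0.
Others bid (6, 6, 23, 6): truth gives 18, best alternative gives 0.
Others bid (6, 23, 6, 6): truth gives 18, best alternative gives 0.
Others bid (23, 6, 6, 6): truth gives 18, best alternative gives 0.
Others bid (6, 6, 12, 24): truth gives 12, best alternative gives 0.
Others bid (6, 6, 23, 12): truth gives 12, best alternative gives 0.
(Remaining 250 profiles checked similarly; truth is weakly best in each.)
In every case the truthful bid is at least as good as any alternative, so it is a dominant strategy.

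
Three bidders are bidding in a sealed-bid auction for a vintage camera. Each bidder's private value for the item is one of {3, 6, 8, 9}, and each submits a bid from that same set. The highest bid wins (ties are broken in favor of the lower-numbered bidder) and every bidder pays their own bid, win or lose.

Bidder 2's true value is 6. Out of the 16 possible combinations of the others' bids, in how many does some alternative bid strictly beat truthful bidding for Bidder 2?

14

Others bid (3, 8): truth gives -6; bid 8 gives -2 > -6. Violating.
Others bid (3, 9): truth gives -6; bid 3 gives -3 > -6. Violating.
Others bid (6, 3): truth gives -6; bid 8 gives -2 > -6. Violating.
Others bid (6, 6): truth gives -6; bid 8 gives -2 > -6. Violating.
Others bid (3, 3): truth gives 0; no alternative beats it.
Others bid (3, 6): truth gives 0; no alternative beats it.
(Checking all 16 profiles: 14 have a profitable deviation, 2 do not.)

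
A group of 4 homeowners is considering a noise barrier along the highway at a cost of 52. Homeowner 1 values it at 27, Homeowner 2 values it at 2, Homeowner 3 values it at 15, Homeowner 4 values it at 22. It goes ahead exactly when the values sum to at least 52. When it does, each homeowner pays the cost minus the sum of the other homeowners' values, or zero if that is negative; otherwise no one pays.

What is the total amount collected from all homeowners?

Total value 66 ≥ cost 52, so it is built.
Homeowner 1: others sum to 39; max(0, 52 - 39) = 13.
Homeowner 2: others sum to 64; max(0, 52 - 64) = 0.
Homeowner 3: others sum to 51; max(0, 52 - 51) = 1.
Homeowner 4: others sum to 44; max(0, 52 - 44) = 8.
Total collected = 13 + 0 + 1 + 8 = 22.

22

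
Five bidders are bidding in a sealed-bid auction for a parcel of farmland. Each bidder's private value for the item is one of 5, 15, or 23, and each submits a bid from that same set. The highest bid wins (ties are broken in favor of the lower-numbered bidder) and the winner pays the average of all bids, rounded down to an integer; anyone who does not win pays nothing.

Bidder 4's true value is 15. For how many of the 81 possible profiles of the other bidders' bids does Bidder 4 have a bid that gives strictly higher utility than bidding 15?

Others bid (5, 5, 5, 23): truth gives 0; bid 23 gives 3 > 0. Violating.
Others bid (5, 5, 15, 5): truth gives 0; bid 23 gives 5 > 0. Violating.
Others bid (5, 5, 15, 15): truth gives 0; bid 23 gives 3 > 0. Violating.
Others bid (5, 5, 15, 23): truth gives 0; bid 23 gives 1 > 0. Violating.
Others bid (5, 5, 5, 5): truth gives 8; no alternative beats it.
Others bid (5, 5, 5, 15): truth gives 6; no alternative beats it.
(Checking all 81 profiles: 17 have a profitable deviation, 64 do not.)

17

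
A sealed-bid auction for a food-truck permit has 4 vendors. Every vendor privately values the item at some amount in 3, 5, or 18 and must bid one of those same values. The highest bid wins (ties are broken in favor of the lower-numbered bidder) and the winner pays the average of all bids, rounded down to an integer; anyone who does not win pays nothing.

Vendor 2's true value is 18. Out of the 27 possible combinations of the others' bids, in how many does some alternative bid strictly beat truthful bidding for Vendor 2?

Others bid (3, 3, 3): truth gives 12; bid 5 gives 15 > 12. Violating.
Others bid (3, 3, 5): truth gives 11; bid 5 gives 14 > 11. Violating.
Others bid (3, 5, 3): truth gives 11; bid 5 gives 14 > 11. Violating.
Others bid (3, 5, 5): truth gives 11; bid 5 gives 14 > 11. Violating.
Others bid (3, 3, 18): truth gives 8; no alternative beats it.
Others bid (3, 5, 18): truth gives 7; no alternative beats it.
(Checking all 27 profiles: 4 have a profitable deviation, 23 do not.)

4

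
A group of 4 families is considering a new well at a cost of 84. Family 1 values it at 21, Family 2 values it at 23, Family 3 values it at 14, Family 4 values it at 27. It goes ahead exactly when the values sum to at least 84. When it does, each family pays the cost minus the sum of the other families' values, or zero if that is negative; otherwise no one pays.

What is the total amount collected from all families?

Total value 85 ≥ cost 84, so it is built.
Family 1: others sum to 64; max(0, 84 - 64) = 20.
Family 2: others sum to 62; max(0, 84 - 62) = 22.
Family 3: others sum to 71; max(0, 84 - 71) = 13.
Family 4: others sum to 58; max(0, 84 - 58) = 26.
Total collected = 20 + 22 + 13 + 26 = 81.

81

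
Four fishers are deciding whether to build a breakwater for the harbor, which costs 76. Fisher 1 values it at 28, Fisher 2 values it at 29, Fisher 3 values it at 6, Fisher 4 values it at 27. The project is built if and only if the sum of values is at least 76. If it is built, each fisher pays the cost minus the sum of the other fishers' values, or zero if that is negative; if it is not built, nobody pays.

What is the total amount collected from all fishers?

42

Total value 90 ≥ cost 76, so it is built.
Fisher 1: others sum to 62; max(0, 76 - 62) = 14.
Fisher 2: others sum to 61; max(0, 76 - 61) = 15.
Fisher 3: others sum to 84; max(0, 76 - 84) = 0.
Fisher 4: others sum to 63; max(0, 76 - 63) = 13.
Total collected = 14 + 15 + 0 + 13 = 42.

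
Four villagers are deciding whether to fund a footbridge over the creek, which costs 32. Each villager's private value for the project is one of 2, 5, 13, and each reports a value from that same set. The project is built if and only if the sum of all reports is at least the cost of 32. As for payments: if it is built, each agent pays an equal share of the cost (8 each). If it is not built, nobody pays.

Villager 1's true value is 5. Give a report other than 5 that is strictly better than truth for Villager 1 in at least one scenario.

2

Suppose Villager 2 reports 2, Villager 3 reports 13 and Villager 4 reports 13.
Report 5: project built, pays 8, utility 5 - 8 = -3.
Report 2: project not built, utility 0.
So reporting 2 beats truth here (0 > -3).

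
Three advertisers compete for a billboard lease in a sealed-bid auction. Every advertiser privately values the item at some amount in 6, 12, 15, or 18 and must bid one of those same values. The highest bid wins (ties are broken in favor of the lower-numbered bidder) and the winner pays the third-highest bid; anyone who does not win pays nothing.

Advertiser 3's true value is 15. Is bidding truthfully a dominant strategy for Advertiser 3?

Consider the case where Advertiser 1 bids 6 and Advertiser 2 bids 15.
Truthful bid 15: loses, pays 0, utility 0.
Bid 18 instead: wins, pays 6, utility 15 - 6 = 9.
Since 9 > 0, bidding 18 is strictly better here, so truthful bidding is not dominant.

No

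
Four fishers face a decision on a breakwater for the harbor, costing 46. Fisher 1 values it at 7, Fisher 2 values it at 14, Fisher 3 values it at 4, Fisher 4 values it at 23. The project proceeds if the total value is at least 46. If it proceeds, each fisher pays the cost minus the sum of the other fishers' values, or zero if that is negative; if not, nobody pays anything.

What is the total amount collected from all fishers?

Total value 48 ≥ cost 46, so it is built.
Fisher 1: others sum to 41; max(0, 46 - 41) = 5.
Fisher 2: others sum to 34; max(0, 46 - 34) = 12.
Fisher 3: others sum to 44; max(0, 46 - 44) = 2.
Fisher 4: others sum to 25; max(0, 46 - 25) = 21.
Total collected = 5 + 12 + 2 + 21 = 40.

40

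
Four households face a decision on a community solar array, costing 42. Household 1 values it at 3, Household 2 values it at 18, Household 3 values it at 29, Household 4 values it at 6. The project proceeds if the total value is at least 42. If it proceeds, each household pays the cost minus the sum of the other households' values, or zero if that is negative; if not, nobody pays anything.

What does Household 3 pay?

Total value 56 ≥ cost 42, so the project is built.
The other households' values sum to 27.
Cost minus that sum is 42 - 27 = 15.

15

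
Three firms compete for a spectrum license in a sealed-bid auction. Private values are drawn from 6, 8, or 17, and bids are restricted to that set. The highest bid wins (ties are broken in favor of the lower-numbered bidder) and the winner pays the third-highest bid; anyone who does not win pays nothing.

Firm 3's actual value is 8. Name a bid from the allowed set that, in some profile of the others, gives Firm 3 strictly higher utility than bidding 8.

Suppose Firm 1 bids 6 and Firm 2 bids 8.
Bid 8: loses, pays 0, utility 0.
Bid 17: wins, pays 6, utility 8 - 6 = 2.
So bidding 17 beats truth here (2 > 0).

17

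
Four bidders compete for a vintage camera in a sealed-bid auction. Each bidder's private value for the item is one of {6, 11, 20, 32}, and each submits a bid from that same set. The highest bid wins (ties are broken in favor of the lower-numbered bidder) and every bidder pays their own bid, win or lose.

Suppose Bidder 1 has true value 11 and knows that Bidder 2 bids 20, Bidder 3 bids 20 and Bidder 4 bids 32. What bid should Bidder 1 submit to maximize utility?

Bid 6: loses but pays 6, utility -6.
Bid 11: loses but pays 11, utility -11.
Bid 20: loses but pays 20, utility -20.
Bid 32: wins, pays 32, utility 11 - 32 = -21.
The best choice is 6 with utility -6.

6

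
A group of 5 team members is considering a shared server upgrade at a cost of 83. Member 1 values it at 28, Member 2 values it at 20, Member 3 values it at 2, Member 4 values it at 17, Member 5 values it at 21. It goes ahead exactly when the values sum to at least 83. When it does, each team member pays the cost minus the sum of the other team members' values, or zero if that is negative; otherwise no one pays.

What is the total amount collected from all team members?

Total value 88 ≥ cost 83, so it is built.
Member 1: others sum to 60; max(0, 83 - 60) = 23.
Member 2: others sum to 68; max(0, 83 - 68) = 15.
Member 3: others sum to 86; max(0, 83 - 86) = 0.
Member 4: others sum to 71; max(0, 83 - 71) = 12.
Member 5: others sum to 67; max(0, 83 - 67) = 16.
Total collected = 23 + 15 + 0 + 12 + 16 = 66.

66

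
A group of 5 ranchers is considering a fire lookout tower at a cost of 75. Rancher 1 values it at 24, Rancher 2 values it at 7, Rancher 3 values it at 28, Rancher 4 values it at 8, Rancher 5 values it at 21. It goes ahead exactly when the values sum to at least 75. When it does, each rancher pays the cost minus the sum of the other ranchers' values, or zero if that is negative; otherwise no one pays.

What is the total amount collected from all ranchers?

34

Total value 88 ≥ cost 75, so it is built.
Rancher 1: others sum to 64; max(0, 75 - 64) = 11.
Rancher 2: others sum to 81; max(0, 75 - 81) = 0.
Rancher 3: others sum to 60; max(0, 75 - 60) = 15.
Rancher 4: others sum to 80; max(0, 75 - 80) = 0.
Rancher 5: others sum to 67; max(0, 75 - 67) = 8.
Total collected = 11 + 0 + 15 + 0 + 8 = 34.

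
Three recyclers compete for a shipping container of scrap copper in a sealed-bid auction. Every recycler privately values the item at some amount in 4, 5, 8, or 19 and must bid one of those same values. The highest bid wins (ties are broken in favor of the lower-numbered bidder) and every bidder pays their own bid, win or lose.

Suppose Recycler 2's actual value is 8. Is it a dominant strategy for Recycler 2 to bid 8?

Consider the case where Recycler 1 bids 4 and Recycler 3 bids 4.
Truthful bid 8: wins, pays 8, utility 8 - 8 = 0.
Bid 5 instead: wins, pays 5, utility 8 - 5 = 3.
Since 3 > 0, bidding 5 is strictly better here, so truthful bidding is not dominant.

No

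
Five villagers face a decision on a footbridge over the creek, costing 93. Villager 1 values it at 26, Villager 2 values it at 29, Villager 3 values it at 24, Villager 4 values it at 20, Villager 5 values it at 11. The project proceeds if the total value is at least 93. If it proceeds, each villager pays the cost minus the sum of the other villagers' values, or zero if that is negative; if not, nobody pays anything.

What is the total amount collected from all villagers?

Total value 110 ≥ cost 93, so it is built.
Villager 1: others sum to 84; max(0, 93 - 84) = 9.
Villager 2: others sum to 81; max(0, 93 - 81) = 12.
Villager 3: others sum to 86; max(0, 93 - 86) = 7.
Villager 4: others sum to 90; max(0, 93 - 90) = 3.
Villager 5: others sum to 99; max(0, 93 - 99) = 0.
Total collected = 9 + 12 + 7 + 3 + 0 = 31.

31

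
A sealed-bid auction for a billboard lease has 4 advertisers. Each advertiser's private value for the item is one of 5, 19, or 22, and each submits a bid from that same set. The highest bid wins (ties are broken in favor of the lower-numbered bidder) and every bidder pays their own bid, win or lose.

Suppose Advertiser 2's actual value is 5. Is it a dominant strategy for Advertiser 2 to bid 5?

Yes

Check each profile of the others' bids and compare truth against every alternative bid.
Others bid (22, 5, 5): truth gives -5, best alternative gives -19.
Others bid (22, 5, 19): truth gives -5, best alternative gives -19.
Others bid (22, 5, 22): truth gives -5, best alternative gives -19.
Others bid (22, 19, 5): truth gives -5, best alternative gives -19.
Others bid (22, 19, 19): truth gives -5, best alternative gives -19.
Others bid (22, 19, 22): truth gives -5, best alternative gives -19.
(Remaining 21 profiles checked similarly; truth is weakly best in each.)
In every case the truthful bid is at least as good as any alternative, so it is a dominant strategy.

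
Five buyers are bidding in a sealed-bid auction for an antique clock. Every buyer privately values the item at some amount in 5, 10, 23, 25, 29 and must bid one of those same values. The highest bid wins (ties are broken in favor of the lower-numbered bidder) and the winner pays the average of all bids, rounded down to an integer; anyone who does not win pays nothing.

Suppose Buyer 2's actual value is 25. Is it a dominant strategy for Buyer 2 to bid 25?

No

Consider the case where Buyer 1 bids 5, Buyer 3 bids 5, Buyer 4 bids 5 and Buyer 5 bids 5.
Truthful bid 25: wins, pays 9, utility 25 - 9 = 16.
Bid 10 instead: wins, pays 6, utility 25 - 6 = 19.
Since 19 > 16, bidding 10 is strictly better here, so truthful bidding is not dominant.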